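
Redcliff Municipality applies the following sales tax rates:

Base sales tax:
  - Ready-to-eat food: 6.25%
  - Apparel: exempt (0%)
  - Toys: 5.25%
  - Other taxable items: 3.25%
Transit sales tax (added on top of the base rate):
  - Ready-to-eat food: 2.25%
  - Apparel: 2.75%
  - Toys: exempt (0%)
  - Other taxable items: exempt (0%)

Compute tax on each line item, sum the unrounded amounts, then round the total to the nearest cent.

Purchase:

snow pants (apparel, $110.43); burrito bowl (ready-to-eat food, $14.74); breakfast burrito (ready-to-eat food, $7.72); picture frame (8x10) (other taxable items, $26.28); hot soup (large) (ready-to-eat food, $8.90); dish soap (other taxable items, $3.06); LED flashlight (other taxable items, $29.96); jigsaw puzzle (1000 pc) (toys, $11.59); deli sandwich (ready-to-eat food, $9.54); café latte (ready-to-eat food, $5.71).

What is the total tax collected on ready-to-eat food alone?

Burrito bowl $14.74: ready-to-eat food → 6.25% + 2.25% transit = 8.5% → $1.2529
Breakfast burrito $7.72: ready-to-eat food → 6.25% + 2.25% transit = 8.5% → $0.6562
Hot soup (large) $8.90: ready-to-eat food → 6.25% + 2.25% transit = 8.5% → $0.7565
Deli sandwich $9.54: ready-to-eat food → 6.25% + 2.25% transit = 8.5% → $0.8109
Café latte $5.71: ready-to-eat food → 6.25% + 2.25% transit = 8.5% → $0.48535
Tax on ready-to-eat food: unrounded sum = $3.96185 → $3.96

$3.96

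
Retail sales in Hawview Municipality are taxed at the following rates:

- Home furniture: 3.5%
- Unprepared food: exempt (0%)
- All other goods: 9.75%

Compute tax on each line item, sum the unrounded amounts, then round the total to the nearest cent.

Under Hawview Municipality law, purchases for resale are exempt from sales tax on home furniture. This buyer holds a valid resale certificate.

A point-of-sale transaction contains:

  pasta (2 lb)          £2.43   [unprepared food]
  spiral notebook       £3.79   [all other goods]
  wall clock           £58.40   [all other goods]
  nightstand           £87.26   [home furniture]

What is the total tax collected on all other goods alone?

Spiral notebook £3.79: all other goods → 9.75% → £0.369525
Wall clock £58.40: all other goods → 9.75% → £5.694
Tax on all other goods: unrounded sum = £6.063525 → £6.06

£6.06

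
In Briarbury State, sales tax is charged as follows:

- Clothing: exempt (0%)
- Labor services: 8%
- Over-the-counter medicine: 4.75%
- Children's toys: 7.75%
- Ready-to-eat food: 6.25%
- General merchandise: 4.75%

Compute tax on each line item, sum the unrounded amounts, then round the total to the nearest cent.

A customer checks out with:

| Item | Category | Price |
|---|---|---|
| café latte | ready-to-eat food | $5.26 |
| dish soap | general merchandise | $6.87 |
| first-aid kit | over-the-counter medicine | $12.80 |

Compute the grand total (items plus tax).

Café latte $5.26: ready-to-eat food → 6.25% → $0.32875
Dish soap $6.87: general merchandise → 4.75% → $0.326325
First-aid kit $12.80: over-the-counter medicine → 4.75% → $0.608
Subtotal = $24.93; unrounded tax = $1.263075 → $1.26; total due = $26.19

$26.19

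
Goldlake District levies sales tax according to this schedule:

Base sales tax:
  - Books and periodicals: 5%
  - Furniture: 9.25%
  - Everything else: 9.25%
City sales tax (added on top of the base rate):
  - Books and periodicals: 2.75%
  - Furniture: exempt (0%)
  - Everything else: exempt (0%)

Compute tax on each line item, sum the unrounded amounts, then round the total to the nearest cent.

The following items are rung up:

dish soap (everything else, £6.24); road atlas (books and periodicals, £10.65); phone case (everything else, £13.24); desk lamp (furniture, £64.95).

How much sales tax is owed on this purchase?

Dish soap £6.24: everything else → 9.25% + 0% city = 9.25% → £0.5772
Road atlas £10.65: books and periodicals → 5% + 2.75% city = 7.75% → £0.825375
Phone case £13.24: everything else → 9.25% + 0% city = 9.25% → £1.2247
Desk lamp £64.95: furniture → 9.25% + 0% city = 9.25% → £6.007875
Unrounded tax sum = £8.63515 → £8.64

£8.64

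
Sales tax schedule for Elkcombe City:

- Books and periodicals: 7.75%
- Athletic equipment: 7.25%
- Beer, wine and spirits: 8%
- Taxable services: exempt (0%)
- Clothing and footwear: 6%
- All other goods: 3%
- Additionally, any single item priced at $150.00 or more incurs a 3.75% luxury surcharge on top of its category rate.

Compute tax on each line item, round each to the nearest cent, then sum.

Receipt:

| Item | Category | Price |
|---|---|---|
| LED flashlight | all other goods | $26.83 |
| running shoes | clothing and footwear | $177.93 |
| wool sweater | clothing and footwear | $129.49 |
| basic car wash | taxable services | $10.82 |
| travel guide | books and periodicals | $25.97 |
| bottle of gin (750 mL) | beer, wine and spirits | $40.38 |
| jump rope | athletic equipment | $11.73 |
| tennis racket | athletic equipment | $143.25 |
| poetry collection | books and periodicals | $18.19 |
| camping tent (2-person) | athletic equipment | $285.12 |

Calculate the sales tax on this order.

$75.17

LED flashlight $26.83: all other goods → 3% → $0.80
Running shoes $177.93: clothing and footwear → 6% + 3.75% surcharge = 9.75% → $17.35
Wool sweater $129.49: clothing and footwear → 6% → $7.77
Basic car wash $10.82: taxable services → 0% → $0.00
Travel guide $25.97: books and periodicals → 7.75% → $2.01
Bottle of gin (750 mL) $40.38: beer, wine and spirits → 8% → $3.23
Jump rope $11.73: athletic equipment → 7.25% → $0.85
Tennis racket $143.25: athletic equipment → 7.25% → $10.39
Poetry collection $18.19: books and periodicals → 7.75% → $1.41
Camping tent (2-person) $285.12: athletic equipment → 7.25% + 3.75% surcharge = 11% → $31.36
Total tax = $0.80 + $17.35 + $7.77 + $2.01 + $3.23 + $0.85 + $10.39 + $1.41 + $31.36 = $75.17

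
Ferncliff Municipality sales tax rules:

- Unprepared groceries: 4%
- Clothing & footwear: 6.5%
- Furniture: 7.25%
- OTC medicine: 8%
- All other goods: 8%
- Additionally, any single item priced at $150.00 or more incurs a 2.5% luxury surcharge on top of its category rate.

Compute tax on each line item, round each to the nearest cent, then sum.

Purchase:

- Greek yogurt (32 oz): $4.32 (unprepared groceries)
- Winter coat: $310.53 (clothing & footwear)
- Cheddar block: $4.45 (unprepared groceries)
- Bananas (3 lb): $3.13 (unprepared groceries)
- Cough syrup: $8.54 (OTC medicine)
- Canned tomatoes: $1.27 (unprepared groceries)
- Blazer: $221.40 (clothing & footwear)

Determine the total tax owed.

$49.09

Greek yogurt (32 oz) $4.32: unprepared groceries → 4% → $0.17
Winter coat $310.53: clothing & footwear → 6.5% + 2.5% surcharge = 9% → $27.95
Cheddar block $4.45: unprepared groceries → 4% → $0.18
Bananas (3 lb) $3.13: unprepared groceries → 4% → $0.13
Cough syrup $8.54: OTC medicine → 8% → $0.68
Canned tomatoes $1.27: unprepared groceries → 4% → $0.05
Blazer $221.40: clothing & footwear → 6.5% + 2.5% surcharge = 9% → $19.93
Total tax = $0.17 + $27.95 + $0.18 + $0.13 + $0.68 + $0.05 + $19.93 = $49.09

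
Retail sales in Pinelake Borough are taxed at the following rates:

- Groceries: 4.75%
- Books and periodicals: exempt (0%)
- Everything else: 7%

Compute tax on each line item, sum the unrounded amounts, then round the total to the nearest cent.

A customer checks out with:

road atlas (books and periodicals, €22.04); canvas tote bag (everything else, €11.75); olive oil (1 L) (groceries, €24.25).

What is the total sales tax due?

€1.97

Road atlas €22.04: books and periodicals → 0% → €0.00
Canvas tote bag €11.75: everything else → 7% → €0.8225
Olive oil (1 L) €24.25: groceries → 4.75% → €1.151875
Unrounded tax sum = €1.974375 → €1.97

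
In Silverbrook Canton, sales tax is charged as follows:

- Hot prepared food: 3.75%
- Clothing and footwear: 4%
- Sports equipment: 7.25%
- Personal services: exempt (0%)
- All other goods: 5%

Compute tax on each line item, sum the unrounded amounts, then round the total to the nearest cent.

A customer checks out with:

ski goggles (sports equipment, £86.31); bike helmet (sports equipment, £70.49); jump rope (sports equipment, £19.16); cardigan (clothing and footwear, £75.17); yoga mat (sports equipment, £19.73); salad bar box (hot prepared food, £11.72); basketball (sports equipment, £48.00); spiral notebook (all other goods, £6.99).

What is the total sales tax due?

£21.46

Ski goggles £86.31: sports equipment → 7.25% → £6.257475
Bike helmet £70.49: sports equipment → 7.25% → £5.110525
Jump rope £19.16: sports equipment → 7.25% → £1.3891
Cardigan £75.17: clothing and footwear → 4% → £3.0068
Yoga mat £19.73: sports equipment → 7.25% → £1.430425
Salad bar box £11.72: hot prepared food → 3.75% → £0.4395
Basketball £48.00: sports equipment → 7.25% → £3.48
Spiral notebook £6.99: all other goods → 5% → £0.3495
Unrounded tax sum = £21.463325 → £21.46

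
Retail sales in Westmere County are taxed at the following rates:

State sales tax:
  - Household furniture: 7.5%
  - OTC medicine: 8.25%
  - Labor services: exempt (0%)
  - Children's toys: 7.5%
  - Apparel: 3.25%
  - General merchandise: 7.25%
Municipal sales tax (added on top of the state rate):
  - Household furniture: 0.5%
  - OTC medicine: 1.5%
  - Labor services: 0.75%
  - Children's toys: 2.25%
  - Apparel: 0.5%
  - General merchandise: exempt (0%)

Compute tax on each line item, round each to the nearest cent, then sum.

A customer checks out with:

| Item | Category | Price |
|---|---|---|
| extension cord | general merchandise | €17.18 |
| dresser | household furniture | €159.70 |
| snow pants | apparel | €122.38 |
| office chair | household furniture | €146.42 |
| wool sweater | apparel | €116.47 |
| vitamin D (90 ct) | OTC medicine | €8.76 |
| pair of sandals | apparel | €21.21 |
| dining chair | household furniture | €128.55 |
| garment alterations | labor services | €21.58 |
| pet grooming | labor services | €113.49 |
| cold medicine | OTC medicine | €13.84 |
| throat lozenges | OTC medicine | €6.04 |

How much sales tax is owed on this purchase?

€49.58

Extension cord €17.18: general merchandise → 7.25% + 0% municipal = 7.25% → €1.25
Dresser €159.70: household furniture → 7.5% + 0.5% municipal = 8% → €12.78
Snow pants €122.38: apparel → 3.25% + 0.5% municipal = 3.75% → €4.59
Office chair €146.42: household furniture → 7.5% + 0.5% municipal = 8% → €11.71
Wool sweater €116.47: apparel → 3.25% + 0.5% municipal = 3.75% → €4.37
Vitamin D (90 ct) €8.76: OTC medicine → 8.25% + 1.5% municipal = 9.75% → €0.85
Pair of sandals €21.21: apparel → 3.25% + 0.5% municipal = 3.75% → €0.80
Dining chair €128.55: household furniture → 7.5% + 0.5% municipal = 8% → €10.28
Garment alterations €21.58: labor services → 0% + 0.75% municipal = 0.75% → €0.16
Pet grooming €113.49: labor services → 0% + 0.75% municipal = 0.75% → €0.85
Cold medicine €13.84: OTC medicine → 8.25% + 1.5% municipal = 9.75% → €1.35
Throat lozenges €6.04: OTC medicine → 8.25% + 1.5% municipal = 9.75% → €0.59
Total tax = €1.25 + €12.78 + €4.59 + €11.71 + €4.37 + €0.85 + €0.80 + €10.28 + €0.16 + €0.85 + €1.35 + €0.59 = €49.58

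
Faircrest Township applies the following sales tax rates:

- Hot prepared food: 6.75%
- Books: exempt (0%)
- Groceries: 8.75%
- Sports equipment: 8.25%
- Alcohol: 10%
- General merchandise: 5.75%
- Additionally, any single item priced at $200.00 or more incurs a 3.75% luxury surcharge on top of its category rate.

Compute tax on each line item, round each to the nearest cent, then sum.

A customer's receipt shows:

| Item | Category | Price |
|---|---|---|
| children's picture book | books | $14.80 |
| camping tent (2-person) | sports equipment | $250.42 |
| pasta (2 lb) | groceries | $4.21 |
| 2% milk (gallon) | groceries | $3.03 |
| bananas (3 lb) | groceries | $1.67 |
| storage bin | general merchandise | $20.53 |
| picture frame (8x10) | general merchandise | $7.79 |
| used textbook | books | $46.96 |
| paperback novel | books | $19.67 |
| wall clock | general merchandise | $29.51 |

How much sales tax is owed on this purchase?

$34.17

Children's picture book $14.80: books → 0% → $0.00
Camping tent (2-person) $250.42: sports equipment → 8.25% + 3.75% surcharge = 12% → $30.05
Pasta (2 lb) $4.21: groceries → 8.75% → $0.37
2% milk (gallon) $3.03: groceries → 8.75% → $0.27
Bananas (3 lb) $1.67: groceries → 8.75% → $0.15
Storage bin $20.53: general merchandise → 5.75% → $1.18
Picture frame (8x10) $7.79: general merchandise → 5.75% → $0.45
Used textbook $46.96: books → 0% → $0.00
Paperback novel $19.67: books → 0% → $0.00
Wall clock $29.51: general merchandise → 5.75% → $1.70
Total tax = $30.05 + $0.37 + $0.27 + $0.15 + $1.18 + $0.45 + $1.70 = $34.17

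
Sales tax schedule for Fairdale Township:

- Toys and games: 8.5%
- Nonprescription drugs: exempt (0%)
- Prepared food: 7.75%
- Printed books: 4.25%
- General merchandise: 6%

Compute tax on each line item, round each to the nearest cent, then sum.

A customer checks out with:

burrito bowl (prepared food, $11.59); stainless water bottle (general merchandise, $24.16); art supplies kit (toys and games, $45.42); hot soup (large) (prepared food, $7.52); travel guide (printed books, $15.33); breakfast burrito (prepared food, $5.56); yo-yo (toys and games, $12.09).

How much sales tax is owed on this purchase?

$8.90

Burrito bowl $11.59: prepared food → 7.75% → $0.90
Stainless water bottle $24.16: general merchandise → 6% → $1.45
Art supplies kit $45.42: toys and games → 8.5% → $3.86
Hot soup (large) $7.52: prepared food → 7.75% → $0.58
Travel guide $15.33: printed books → 4.25% → $0.65
Breakfast burrito $5.56: prepared food → 7.75% → $0.43
Yo-yo $12.09: toys and games → 8.5% → $1.03
Total tax = $0.90 + $1.45 + $3.86 + $0.58 + $0.65 + $0.43 + $1.03 = $8.90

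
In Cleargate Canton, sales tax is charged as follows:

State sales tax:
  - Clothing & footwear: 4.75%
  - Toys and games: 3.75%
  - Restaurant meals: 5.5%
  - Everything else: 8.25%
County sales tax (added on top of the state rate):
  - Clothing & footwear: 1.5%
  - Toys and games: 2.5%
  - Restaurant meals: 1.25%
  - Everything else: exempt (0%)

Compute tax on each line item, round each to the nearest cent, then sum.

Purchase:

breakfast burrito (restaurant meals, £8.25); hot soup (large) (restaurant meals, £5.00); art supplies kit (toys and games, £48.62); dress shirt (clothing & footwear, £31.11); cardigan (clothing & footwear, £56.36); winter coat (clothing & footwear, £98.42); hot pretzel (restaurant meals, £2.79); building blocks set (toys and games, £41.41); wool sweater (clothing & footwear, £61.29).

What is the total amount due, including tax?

£375.41

Breakfast burrito £8.25: restaurant meals → 5.5% + 1.25% county = 6.75% → £0.56
Hot soup (large) £5.00: restaurant meals → 5.5% + 1.25% county = 6.75% → £0.34
Art supplies kit £48.62: toys and games → 3.75% + 2.5% county = 6.25% → £3.04
Dress shirt £31.11: clothing & footwear → 4.75% + 1.5% county = 6.25% → £1.94
Cardigan £56.36: clothing & footwear → 4.75% + 1.5% county = 6.25% → £3.52
Winter coat £98.42: clothing & footwear → 4.75% + 1.5% county = 6.25% → £6.15
Hot pretzel £2.79: restaurant meals → 5.5% + 1.25% county = 6.75% → £0.19
Building blocks set £41.41: toys and games → 3.75% + 2.5% county = 6.25% → £2.59
Wool sweater £61.29: clothing & footwear → 4.75% + 1.5% county = 6.25% → £3.83
Subtotal = £353.25; tax = £22.16; total due = £375.41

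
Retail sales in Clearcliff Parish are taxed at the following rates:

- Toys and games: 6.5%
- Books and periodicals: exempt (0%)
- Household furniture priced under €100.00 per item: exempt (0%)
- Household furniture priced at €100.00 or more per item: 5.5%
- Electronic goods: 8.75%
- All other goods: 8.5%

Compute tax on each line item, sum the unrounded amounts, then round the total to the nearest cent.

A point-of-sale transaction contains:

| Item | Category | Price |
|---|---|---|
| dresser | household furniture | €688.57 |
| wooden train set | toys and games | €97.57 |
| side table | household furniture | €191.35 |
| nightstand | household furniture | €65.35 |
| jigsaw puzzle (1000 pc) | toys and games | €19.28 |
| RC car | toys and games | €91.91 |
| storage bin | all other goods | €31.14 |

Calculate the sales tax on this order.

€64.61

Dresser €688.57: household furniture, €100.00 or more → 5.5% → €37.87135
Wooden train set €97.57: toys and games → 6.5% → €6.34205
Side table €191.35: household furniture, €100.00 or more → 5.5% → €10.52425
Nightstand €65.35: household furniture, under €100.00 → 0% → €0.00
Jigsaw puzzle (1000 pc) €19.28: toys and games → 6.5% → €1.2532
RC car €91.91: toys and games → 6.5% → €5.97415
Storage bin €31.14: all other goods → 8.5% → €2.6469
Unrounded tax sum = €64.6119 → €64.61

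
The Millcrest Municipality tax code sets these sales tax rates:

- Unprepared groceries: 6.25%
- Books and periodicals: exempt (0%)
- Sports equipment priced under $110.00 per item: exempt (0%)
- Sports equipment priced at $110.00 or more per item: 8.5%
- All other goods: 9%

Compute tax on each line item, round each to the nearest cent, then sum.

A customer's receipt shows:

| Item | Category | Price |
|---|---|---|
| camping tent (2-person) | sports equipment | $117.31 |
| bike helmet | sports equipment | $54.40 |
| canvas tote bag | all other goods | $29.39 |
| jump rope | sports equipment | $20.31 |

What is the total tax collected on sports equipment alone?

Camping tent (2-person) $117.31: sports equipment, $110.00 or more → 8.5% → $9.97
Bike helmet $54.40: sports equipment, under $110.00 → 0% → $0.00
Jump rope $20.31: sports equipment, under $110.00 → 0% → $0.00
Tax on sports equipment = $9.97 + $0.00 + $0.00 = $9.97

$9.97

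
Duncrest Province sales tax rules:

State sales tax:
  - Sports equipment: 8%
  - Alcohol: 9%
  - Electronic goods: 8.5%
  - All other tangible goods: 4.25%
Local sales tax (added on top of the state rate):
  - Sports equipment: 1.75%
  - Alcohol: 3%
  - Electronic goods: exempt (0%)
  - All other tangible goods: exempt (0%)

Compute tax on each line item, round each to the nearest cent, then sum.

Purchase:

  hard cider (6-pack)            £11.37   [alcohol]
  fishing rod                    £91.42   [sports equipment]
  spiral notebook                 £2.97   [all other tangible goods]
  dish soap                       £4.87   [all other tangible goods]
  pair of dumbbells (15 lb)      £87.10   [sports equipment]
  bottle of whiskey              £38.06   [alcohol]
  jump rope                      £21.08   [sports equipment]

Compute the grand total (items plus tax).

Hard cider (6-pack) £11.37: alcohol → 9% + 3% local = 12% → £1.36
Fishing rod £91.42: sports equipment → 8% + 1.75% local = 9.75% → £8.91
Spiral notebook £2.97: all other tangible goods → 4.25% + 0% local = 4.25% → £0.13
Dish soap £4.87: all other tangible goods → 4.25% + 0% local = 4.25% → £0.21
Pair of dumbbells (15 lb) £87.10: sports equipment → 8% + 1.75% local = 9.75% → £8.49
Bottle of whiskey £38.06: alcohol → 9% + 3% local = 12% → £4.57
Jump rope £21.08: sports equipment → 8% + 1.75% local = 9.75% → £2.06
Subtotal = £256.87; tax = £25.73; total due = £282.60

£282.60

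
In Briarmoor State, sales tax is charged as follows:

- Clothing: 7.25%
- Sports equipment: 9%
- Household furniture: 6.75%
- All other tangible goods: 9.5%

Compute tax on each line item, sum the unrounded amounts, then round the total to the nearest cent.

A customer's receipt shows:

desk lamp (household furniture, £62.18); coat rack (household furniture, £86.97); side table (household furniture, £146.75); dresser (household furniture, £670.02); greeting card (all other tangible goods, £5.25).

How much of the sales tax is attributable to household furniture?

£65.20

Desk lamp £62.18: household furniture → 6.75% → £4.19715
Coat rack £86.97: household furniture → 6.75% → £5.870475
Side table £146.75: household furniture → 6.75% → £9.905625
Dresser £670.02: household furniture → 6.75% → £45.22635
Tax on household furniture: unrounded sum = £65.1996 → £65.20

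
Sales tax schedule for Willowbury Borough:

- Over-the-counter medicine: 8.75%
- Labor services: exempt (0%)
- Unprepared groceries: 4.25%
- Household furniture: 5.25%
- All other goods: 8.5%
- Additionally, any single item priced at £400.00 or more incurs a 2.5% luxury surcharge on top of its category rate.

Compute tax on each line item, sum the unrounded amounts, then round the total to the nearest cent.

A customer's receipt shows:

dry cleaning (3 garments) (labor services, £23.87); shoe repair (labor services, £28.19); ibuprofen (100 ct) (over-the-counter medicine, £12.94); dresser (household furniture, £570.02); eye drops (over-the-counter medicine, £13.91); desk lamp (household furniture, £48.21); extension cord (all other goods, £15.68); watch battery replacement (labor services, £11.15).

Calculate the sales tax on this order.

Dry cleaning (3 garments) £23.87: labor services → 0% → £0.00
Shoe repair £28.19: labor services → 0% → £0.00
Ibuprofen (100 ct) £12.94: over-the-counter medicine → 8.75% → £1.13225
Dresser £570.02: household furniture → 5.25% + 2.5% surcharge = 7.75% → £44.17655
Eye drops £13.91: over-the-counter medicine → 8.75% → £1.217125
Desk lamp £48.21: household furniture → 5.25% → £2.531025
Extension cord £15.68: all other goods → 8.5% → £1.3328
Watch battery replacement £11.15: labor services → 0% → £0.00
Unrounded tax sum = £50.38975 → £50.39

£50.39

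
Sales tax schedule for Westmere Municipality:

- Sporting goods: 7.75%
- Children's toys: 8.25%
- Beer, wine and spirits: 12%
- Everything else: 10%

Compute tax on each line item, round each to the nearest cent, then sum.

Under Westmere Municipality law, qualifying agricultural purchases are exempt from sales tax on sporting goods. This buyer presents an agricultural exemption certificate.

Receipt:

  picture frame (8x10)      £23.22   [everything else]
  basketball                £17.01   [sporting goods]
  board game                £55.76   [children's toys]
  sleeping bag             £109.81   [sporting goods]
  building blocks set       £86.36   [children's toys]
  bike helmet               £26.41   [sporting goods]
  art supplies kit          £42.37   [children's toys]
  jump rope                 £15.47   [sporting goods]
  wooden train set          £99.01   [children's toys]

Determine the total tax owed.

Picture frame (8x10) £23.22: everything else → 10% → £2.32
Basketball £17.01: sporting goods, buyer-exempt → 0% → £0.00
Board game £55.76: children's toys → 8.25% → £4.60
Sleeping bag £109.81: sporting goods, buyer-exempt → 0% → £0.00
Building blocks set £86.36: children's toys → 8.25% → £7.12
Bike helmet £26.41: sporting goods, buyer-exempt → 0% → £0.00
Art supplies kit £42.37: children's toys → 8.25% → £3.50
Jump rope £15.47: sporting goods, buyer-exempt → 0% → £0.00
Wooden train set £99.01: children's toys → 8.25% → £8.17
Total tax = £2.32 + £4.60 + £7.12 + £3.50 + £8.17 = £25.71

£25.71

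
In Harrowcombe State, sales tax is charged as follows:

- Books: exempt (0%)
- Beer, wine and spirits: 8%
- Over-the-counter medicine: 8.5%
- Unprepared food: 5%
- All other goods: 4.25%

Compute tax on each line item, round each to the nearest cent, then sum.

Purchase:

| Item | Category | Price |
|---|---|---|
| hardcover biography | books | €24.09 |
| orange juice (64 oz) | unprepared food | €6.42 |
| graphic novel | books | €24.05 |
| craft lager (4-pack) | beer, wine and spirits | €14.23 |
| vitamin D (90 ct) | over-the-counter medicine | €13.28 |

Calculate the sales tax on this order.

€2.59

Hardcover biography €24.09: books → 0% → €0.00
Orange juice (64 oz) €6.42: unprepared food → 5% → €0.32
Graphic novel €24.05: books → 0% → €0.00
Craft lager (4-pack) €14.23: beer, wine and spirits → 8% → €1.14
Vitamin D (90 ct) €13.28: over-the-counter medicine → 8.5% → €1.13
Total tax = €0.32 + €1.14 + €1.13 = €2.59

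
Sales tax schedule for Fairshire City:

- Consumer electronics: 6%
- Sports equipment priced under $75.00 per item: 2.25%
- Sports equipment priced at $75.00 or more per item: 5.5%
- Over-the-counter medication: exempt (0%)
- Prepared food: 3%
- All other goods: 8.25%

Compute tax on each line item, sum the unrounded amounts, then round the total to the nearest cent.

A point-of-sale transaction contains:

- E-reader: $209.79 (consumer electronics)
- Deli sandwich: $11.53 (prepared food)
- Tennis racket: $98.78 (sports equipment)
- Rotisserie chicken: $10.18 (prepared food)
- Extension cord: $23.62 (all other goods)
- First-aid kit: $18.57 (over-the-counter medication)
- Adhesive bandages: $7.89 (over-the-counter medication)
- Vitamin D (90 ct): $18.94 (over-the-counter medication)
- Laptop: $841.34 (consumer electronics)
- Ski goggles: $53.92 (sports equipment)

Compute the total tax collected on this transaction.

$72.31

E-reader $209.79: consumer electronics → 6% → $12.5874
Deli sandwich $11.53: prepared food → 3% → $0.3459
Tennis racket $98.78: sports equipment, $75.00 or more → 5.5% → $5.4329
Rotisserie chicken $10.18: prepared food → 3% → $0.3054
Extension cord $23.62: all other goods → 8.25% → $1.94865
First-aid kit $18.57: over-the-counter medication → 0% → $0.00
Adhesive bandages $7.89: over-the-counter medication → 0% → $0.00
Vitamin D (90 ct) $18.94: over-the-counter medication → 0% → $0.00
Laptop $841.34: consumer electronics → 6% → $50.4804
Ski goggles $53.92: sports equipment, under $75.00 → 2.25% → $1.2132
Unrounded tax sum = $72.31385 → $72.31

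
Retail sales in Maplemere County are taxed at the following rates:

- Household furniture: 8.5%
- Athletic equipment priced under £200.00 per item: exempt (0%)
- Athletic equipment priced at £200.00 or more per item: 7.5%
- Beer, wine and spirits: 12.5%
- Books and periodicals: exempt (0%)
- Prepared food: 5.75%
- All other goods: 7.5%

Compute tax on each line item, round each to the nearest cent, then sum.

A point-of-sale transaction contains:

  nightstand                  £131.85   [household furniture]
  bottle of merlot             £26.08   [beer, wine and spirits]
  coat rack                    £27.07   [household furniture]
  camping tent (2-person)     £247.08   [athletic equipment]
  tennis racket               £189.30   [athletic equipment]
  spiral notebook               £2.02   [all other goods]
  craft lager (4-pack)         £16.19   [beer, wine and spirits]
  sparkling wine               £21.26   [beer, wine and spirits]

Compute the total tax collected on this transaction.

£40.13

Nightstand £131.85: household furniture → 8.5% → £11.21
Bottle of merlot £26.08: beer, wine and spirits → 12.5% → £3.26
Coat rack £27.07: household furniture → 8.5% → £2.30
Camping tent (2-person) £247.08: athletic equipment, £200.00 or more → 7.5% → £18.53
Tennis racket £189.30: athletic equipment, under £200.00 → 0% → £0.00
Spiral notebook £2.02: all other goods → 7.5% → £0.15
Craft lager (4-pack) £16.19: beer, wine and spirits → 12.5% → £2.02
Sparkling wine £21.26: beer, wine and spirits → 12.5% → £2.66
Total tax = £11.21 + £3.26 + £2.30 + £18.53 + £0.15 + £2.02 + £2.66 = £40.13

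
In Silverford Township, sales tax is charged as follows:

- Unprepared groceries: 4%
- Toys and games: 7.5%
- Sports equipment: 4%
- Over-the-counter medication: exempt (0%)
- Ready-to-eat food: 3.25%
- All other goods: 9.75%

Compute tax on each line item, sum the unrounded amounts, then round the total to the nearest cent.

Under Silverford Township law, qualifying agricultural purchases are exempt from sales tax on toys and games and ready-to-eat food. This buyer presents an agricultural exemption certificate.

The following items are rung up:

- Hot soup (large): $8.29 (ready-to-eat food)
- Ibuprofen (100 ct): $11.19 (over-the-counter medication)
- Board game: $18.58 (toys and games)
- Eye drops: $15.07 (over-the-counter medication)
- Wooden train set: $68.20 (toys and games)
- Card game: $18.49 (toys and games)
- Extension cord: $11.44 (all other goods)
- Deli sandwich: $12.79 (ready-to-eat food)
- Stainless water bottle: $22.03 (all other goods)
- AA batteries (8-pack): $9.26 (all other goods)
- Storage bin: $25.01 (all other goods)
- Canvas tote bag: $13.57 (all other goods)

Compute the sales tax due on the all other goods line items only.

Extension cord $11.44: all other goods → 9.75% → $1.1154
Stainless water bottle $22.03: all other goods → 9.75% → $2.147925
AA batteries (8-pack) $9.26: all other goods → 9.75% → $0.90285
Storage bin $25.01: all other goods → 9.75% → $2.438475
Canvas tote bag $13.57: all other goods → 9.75% → $1.323075
Tax on all other goods: unrounded sum = $7.927725 → $7.93

$7.93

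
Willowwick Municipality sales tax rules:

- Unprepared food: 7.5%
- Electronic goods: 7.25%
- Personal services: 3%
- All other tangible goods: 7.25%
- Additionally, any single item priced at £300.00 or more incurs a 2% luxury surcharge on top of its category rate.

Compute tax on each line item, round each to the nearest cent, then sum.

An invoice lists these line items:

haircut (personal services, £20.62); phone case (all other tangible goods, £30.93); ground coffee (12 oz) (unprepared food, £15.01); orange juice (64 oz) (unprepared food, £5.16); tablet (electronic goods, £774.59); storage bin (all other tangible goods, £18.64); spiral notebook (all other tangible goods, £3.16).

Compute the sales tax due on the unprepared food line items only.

Ground coffee (12 oz) £15.01: unprepared food → 7.5% → £1.13
Orange juice (64 oz) £5.16: unprepared food → 7.5% → £0.39
Tax on unprepared food = £1.13 + £0.39 = £1.52

£1.52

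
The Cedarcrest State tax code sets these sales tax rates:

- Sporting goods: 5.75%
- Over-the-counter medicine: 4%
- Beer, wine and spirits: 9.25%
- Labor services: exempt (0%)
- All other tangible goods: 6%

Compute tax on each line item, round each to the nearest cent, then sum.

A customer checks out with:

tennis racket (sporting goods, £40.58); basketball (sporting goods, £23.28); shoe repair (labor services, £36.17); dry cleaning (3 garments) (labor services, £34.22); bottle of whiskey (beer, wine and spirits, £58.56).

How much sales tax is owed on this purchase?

£9.09

Tennis racket £40.58: sporting goods → 5.75% → £2.33
Basketball £23.28: sporting goods → 5.75% → £1.34
Shoe repair £36.17: labor services → 0% → £0.00
Dry cleaning (3 garments) £34.22: labor services → 0% → £0.00
Bottle of whiskey £58.56: beer, wine and spirits → 9.25% → £5.42
Total tax = £2.33 + £1.34 + £5.42 = £9.09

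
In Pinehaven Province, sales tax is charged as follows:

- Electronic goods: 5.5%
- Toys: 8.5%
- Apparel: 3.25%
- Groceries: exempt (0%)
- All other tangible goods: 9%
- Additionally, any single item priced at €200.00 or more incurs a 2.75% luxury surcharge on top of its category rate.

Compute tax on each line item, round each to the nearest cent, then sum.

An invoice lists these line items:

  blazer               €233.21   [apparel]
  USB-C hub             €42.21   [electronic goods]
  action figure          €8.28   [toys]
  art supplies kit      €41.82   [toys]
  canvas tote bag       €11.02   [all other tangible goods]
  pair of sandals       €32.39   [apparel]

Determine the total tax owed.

€22.60

Blazer €233.21: apparel → 3.25% + 2.75% surcharge = 6% → €13.99
USB-C hub €42.21: electronic goods → 5.5% → €2.32
Action figure €8.28: toys → 8.5% → €0.70
Art supplies kit €41.82: toys → 8.5% → €3.55
Canvas tote bag €11.02: all other tangible goods → 9% → €0.99
Pair of sandals €32.39: apparel → 3.25% → €1.05
Total tax = €13.99 + €2.32 + €0.70 + €3.55 + €0.99 + €1.05 = €22.60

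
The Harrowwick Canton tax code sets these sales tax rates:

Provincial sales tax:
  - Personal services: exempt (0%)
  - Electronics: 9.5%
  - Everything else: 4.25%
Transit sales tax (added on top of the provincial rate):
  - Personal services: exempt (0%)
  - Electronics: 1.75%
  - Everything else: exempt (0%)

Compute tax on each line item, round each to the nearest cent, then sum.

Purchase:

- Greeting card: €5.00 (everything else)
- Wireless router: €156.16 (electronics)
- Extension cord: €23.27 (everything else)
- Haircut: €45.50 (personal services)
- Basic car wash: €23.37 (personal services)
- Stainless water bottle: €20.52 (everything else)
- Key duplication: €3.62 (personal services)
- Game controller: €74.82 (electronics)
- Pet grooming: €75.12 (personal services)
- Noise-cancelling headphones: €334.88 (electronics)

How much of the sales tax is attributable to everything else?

Greeting card €5.00: everything else → 4.25% + 0% transit = 4.25% → €0.21
Extension cord €23.27: everything else → 4.25% + 0% transit = 4.25% → €0.99
Stainless water bottle €20.52: everything else → 4.25% + 0% transit = 4.25% → €0.87
Tax on everything else = €0.21 + €0.99 + €0.87 = €2.07

€2.07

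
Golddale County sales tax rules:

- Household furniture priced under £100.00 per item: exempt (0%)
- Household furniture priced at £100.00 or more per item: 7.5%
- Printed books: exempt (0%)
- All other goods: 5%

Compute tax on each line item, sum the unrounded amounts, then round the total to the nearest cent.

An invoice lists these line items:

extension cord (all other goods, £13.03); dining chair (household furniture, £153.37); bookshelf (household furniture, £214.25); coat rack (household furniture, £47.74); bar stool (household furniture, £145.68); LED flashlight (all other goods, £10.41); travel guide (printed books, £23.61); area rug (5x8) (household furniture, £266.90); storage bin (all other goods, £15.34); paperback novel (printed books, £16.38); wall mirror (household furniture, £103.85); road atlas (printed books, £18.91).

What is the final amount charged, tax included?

£1097.71

Extension cord £13.03: all other goods → 5% → £0.6515
Dining chair £153.37: household furniture, £100.00 or more → 7.5% → £11.50275
Bookshelf £214.25: household furniture, £100.00 or more → 7.5% → £16.06875
Coat rack £47.74: household furniture, under £100.00 → 0% → £0.00
Bar stool £145.68: household furniture, £100.00 or more → 7.5% → £10.926
LED flashlight £10.41: all other goods → 5% → £0.5205
Travel guide £23.61: printed books → 0% → £0.00
Area rug (5x8) £266.90: household furniture, £100.00 or more → 7.5% → £20.0175
Storage bin £15.34: all other goods → 5% → £0.767
Paperback novel £16.38: printed books → 0% → £0.00
Wall mirror £103.85: household furniture, £100.00 or more → 7.5% → £7.78875
Road atlas £18.91: printed books → 0% → £0.00
Subtotal = £1029.47; unrounded tax = £68.24275 → £68.24; total due = £1097.71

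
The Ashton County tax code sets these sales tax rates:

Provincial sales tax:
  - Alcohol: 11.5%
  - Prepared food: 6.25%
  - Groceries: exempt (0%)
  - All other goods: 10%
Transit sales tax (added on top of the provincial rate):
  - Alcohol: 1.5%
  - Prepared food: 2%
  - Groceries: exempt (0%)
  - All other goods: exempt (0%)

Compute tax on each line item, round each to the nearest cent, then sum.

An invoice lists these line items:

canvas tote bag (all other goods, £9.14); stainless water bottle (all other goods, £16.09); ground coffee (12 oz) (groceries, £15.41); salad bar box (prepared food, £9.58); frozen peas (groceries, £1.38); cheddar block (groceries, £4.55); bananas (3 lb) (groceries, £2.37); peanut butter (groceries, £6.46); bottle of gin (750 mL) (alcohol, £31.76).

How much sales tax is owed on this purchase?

Canvas tote bag £9.14: all other goods → 10% + 0% transit = 10% → £0.91
Stainless water bottle £16.09: all other goods → 10% + 0% transit = 10% → £1.61
Ground coffee (12 oz) £15.41: groceries → 0% + 0% transit = 0% → £0.00
Salad bar box £9.58: prepared food → 6.25% + 2% transit = 8.25% → £0.79
Frozen peas £1.38: groceries → 0% + 0% transit = 0% → £0.00
Cheddar block £4.55: groceries → 0% + 0% transit = 0% → £0.00
Bananas (3 lb) £2.37: groceries → 0% + 0% transit = 0% → £0.00
Peanut butter £6.46: groceries → 0% + 0% transit = 0% → £0.00
Bottle of gin (750 mL) £31.76: alcohol → 11.5% + 1.5% transit = 13% → £4.13
Total tax = £0.91 + £1.61 + £0.79 + £4.13 = £7.44

£7.44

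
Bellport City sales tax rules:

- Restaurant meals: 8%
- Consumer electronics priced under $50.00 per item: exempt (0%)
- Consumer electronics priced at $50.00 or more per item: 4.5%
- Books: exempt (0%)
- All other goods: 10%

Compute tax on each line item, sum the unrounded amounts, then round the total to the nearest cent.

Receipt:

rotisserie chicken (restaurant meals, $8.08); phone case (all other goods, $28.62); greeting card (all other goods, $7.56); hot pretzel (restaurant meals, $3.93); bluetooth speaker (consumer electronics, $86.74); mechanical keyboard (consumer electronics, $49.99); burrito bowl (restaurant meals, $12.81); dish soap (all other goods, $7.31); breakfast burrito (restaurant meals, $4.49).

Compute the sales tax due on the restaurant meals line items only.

$2.34

Rotisserie chicken $8.08: restaurant meals → 8% → $0.6464
Hot pretzel $3.93: restaurant meals → 8% → $0.3144
Burrito bowl $12.81: restaurant meals → 8% → $1.0248
Breakfast burrito $4.49: restaurant meals → 8% → $0.3592
Tax on restaurant meals: unrounded sum = $2.3448 → $2.34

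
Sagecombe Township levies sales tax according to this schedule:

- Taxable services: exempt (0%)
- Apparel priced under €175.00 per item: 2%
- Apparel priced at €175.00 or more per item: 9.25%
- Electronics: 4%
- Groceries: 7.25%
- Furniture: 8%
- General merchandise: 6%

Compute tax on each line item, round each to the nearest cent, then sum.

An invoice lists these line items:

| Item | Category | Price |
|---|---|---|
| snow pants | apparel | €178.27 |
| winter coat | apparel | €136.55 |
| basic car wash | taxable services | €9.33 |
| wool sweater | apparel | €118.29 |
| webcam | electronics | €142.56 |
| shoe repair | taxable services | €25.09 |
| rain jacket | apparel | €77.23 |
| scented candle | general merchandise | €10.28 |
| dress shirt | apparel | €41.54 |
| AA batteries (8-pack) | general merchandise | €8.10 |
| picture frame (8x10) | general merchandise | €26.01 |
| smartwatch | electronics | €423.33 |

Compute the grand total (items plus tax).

Snow pants €178.27: apparel, €175.00 or more → 9.25% → €16.49
Winter coat €136.55: apparel, under €175.00 → 2% → €2.73
Basic car wash €9.33: taxable services → 0% → €0.00
Wool sweater €118.29: apparel, under €175.00 → 2% → €2.37
Webcam €142.56: electronics → 4% → €5.70
Shoe repair €25.09: taxable services → 0% → €0.00
Rain jacket €77.23: apparel, under €175.00 → 2% → €1.54
Scented candle €10.28: general merchandise → 6% → €0.62
Dress shirt €41.54: apparel, under €175.00 → 2% → €0.83
AA batteries (8-pack) €8.10: general merchandise → 6% → €0.49
Picture frame (8x10) €26.01: general merchandise → 6% → €1.56
Smartwatch €423.33: electronics → 4% → €16.93
Subtotal = €1196.58; tax = €49.26; total due = €1245.84

€1245.84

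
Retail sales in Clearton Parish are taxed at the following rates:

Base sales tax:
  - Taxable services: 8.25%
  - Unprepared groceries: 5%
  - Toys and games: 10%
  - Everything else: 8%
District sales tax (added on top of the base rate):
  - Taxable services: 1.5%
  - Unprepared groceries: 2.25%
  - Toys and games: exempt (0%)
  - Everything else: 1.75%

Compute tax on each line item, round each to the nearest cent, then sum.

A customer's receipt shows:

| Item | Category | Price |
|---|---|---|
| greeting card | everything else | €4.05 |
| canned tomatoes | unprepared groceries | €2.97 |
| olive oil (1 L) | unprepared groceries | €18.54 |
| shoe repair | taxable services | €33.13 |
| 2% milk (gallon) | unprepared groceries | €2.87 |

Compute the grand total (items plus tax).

€66.95

Greeting card €4.05: everything else → 8% + 1.75% district = 9.75% → €0.39
Canned tomatoes €2.97: unprepared groceries → 5% + 2.25% district = 7.25% → €0.22
Olive oil (1 L) €18.54: unprepared groceries → 5% + 2.25% district = 7.25% → €1.34
Shoe repair €33.13: taxable services → 8.25% + 1.5% district = 9.75% → €3.23
2% milk (gallon) €2.87: unprepared groceries → 5% + 2.25% district = 7.25% → €0.21
Subtotal = €61.56; tax = €5.39; total due = €66.95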